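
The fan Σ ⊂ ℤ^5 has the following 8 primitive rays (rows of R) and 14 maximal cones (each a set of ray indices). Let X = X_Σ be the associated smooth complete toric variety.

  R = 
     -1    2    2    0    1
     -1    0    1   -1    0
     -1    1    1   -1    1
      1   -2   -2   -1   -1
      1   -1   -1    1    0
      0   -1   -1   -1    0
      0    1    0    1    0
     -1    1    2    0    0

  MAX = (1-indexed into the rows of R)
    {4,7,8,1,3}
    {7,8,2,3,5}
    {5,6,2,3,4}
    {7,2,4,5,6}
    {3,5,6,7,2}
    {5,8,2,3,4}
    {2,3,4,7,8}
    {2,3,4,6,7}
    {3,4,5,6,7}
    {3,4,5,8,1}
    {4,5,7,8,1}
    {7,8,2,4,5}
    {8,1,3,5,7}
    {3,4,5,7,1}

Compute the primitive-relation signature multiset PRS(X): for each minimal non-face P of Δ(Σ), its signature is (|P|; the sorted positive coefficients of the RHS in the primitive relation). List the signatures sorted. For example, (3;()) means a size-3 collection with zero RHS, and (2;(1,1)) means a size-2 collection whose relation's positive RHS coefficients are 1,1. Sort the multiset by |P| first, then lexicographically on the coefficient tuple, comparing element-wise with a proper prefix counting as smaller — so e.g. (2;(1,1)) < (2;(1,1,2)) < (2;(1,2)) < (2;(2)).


5 collections generate NE(X_Σ); each relation:

  P = {1,6}:  v_{1} + v_{6} = v_{3} — sig = (2;(1))
  P = {6,8}:  v_{6} + v_{8} = v_{2} — sig = (2;(1))
  P = {1,2}:  v_{1} + v_{2} = v_{3} + v_{8} — sig = (2;(1,1))
  P = {3,4,5,7,8}:  v_{3} + v_{4} + v_{5} + v_{7} + v_{8} = 0 — sig = (5;())
  P = {2,3,4,5,7}:  v_{2} + v_{3} + v_{4} + v_{5} + v_{7} = v_{6} — sig = (5;(1))

Signatures (|P|; sorted positive RHS coefficients), sorted:
[(2;(1)), (2;(1)), (2;(1,1)), (5;()), (5;(1))]


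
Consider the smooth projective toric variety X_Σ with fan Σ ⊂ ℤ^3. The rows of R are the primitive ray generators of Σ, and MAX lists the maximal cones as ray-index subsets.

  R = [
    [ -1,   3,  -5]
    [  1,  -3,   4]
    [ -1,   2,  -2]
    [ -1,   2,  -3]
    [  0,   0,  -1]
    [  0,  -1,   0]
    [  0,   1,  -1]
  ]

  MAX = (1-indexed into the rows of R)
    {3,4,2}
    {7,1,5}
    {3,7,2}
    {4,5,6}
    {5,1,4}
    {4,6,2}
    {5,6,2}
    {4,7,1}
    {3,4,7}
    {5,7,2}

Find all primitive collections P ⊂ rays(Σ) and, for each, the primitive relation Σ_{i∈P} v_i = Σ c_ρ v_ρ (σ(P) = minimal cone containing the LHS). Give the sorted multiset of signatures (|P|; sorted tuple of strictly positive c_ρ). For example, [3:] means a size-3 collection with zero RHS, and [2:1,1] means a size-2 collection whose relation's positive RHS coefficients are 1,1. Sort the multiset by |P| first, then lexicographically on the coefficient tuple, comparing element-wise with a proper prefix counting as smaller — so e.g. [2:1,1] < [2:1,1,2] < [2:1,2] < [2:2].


Minimal non-faces — 9 found among 7 rays, 10 max cones:

  P = {1,2}:  v_{1} + v_{2} = v_{5}  ⇒ sig = [2:1]
  P = {3,5}:  v_{3} + v_{5} = v_{4}  ⇒ sig = [2:1]
  P = {6,7}:  v_{6} + v_{7} = v_{5}  ⇒ sig = [2:1]
  P = {1,3}:  v_{1} + v_{3} = 2·v_{4} + v_{7}  ⇒ sig = [2:1,2]
  P = {1,6}:  v_{1} + v_{6} = v_{4} + 2·v_{5}  ⇒ sig = [2:1,2]
  P = {3,6}:  v_{3} + v_{6} = v_{2} + 2·v_{4}  ⇒ sig = [2:1,2]
  P = {2,4,7}:  v_{2} + v_{4} + v_{7} = 0  ⇒ sig = [3:]
  P = {2,4,5}:  v_{2} + v_{4} + v_{5} = v_{6}  ⇒ sig = [3:1]
  P = {4,5,7}:  v_{4} + v_{5} + v_{7} = v_{1}  ⇒ sig = [3:1]

Signatures (|P|; sorted positive RHS coefficients), sorted:
{ [2:1] ×3,  [2:1,2] ×3,  [3:],  [3:1] ×2 }


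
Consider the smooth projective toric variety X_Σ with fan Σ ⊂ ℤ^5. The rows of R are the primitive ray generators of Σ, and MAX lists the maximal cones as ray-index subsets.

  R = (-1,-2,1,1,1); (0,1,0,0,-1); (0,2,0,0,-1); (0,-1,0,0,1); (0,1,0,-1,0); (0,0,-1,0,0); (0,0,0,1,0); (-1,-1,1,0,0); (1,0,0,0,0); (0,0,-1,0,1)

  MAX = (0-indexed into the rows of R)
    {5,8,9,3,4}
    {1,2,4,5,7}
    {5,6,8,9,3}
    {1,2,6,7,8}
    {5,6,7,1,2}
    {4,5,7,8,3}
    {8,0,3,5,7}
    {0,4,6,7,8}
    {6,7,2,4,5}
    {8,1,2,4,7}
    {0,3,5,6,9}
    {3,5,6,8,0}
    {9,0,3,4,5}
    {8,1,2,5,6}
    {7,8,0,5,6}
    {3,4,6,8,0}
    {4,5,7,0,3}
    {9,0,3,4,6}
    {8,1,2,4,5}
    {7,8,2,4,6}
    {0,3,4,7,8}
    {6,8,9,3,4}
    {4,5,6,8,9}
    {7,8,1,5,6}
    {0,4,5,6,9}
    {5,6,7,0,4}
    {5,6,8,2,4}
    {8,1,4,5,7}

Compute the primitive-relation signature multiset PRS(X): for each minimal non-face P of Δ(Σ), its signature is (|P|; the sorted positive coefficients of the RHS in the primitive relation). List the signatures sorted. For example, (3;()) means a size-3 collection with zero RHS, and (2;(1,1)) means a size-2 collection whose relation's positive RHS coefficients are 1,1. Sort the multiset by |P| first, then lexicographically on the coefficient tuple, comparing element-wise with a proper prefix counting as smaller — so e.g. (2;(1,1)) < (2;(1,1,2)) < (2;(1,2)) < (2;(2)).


Δ(Σ) — 10 vertices, 14 min non-faces:

  P={1,3}:  v_{1} + v_{3} = 0  ⇒ sig = (2;())
  P={0,1}:  v_{0} + v_{1} = v_{6} + v_{7}  ⇒ sig = (2;(1,1))
  P={2,3}:  v_{2} + v_{3} = v_{4} + v_{6}  ⇒ sig = (2;(1,1))
  P={1,9}:  v_{1} + v_{9} = v_{4} + v_{5} + v_{6}  ⇒ sig = (2;(1,1,1))
  P={7,9}:  v_{7} + v_{9} = v_{0} + v_{4} + v_{5}  ⇒ sig = (2;(1,1,1))
  P={0,2}:  v_{0} + v_{2} = v_{4} + 2·v_{6} + v_{7}  ⇒ sig = (2;(1,1,2))
  P={2,9}:  v_{2} + v_{9} = 2·v_{4} + v_{5} + 2·v_{6}  ⇒ sig = (2;(1,2,2))
  P={1,4,6}:  v_{1} + v_{4} + v_{6} = v_{2}  ⇒ sig = (3;(1))
  P={3,6,7}:  v_{3} + v_{6} + v_{7} = v_{0}  ⇒ sig = (3;(1))
  P={0,8,9}:  v_{0} + v_{8} + v_{9} = 2·v_{3} + v_{6}  ⇒ sig = (3;(1,2))
  P={0,4,5,8}:  v_{0} + v_{4} + v_{5} + v_{8} = v_{3}  ⇒ sig = (4;(1))
  P={2,5,7,8}:  v_{2} + v_{5} + v_{7} + v_{8} = v_{1}  ⇒ sig = (4;(1))
  P={3,4,5,6}:  v_{3} + v_{4} + v_{5} + v_{6} = v_{9}  ⇒ sig = (4;(1))
  P={4,5,6,7,8}:  v_{4} + v_{5} + v_{6} + v_{7} + v_{8} = 0  ⇒ sig = (5;())

Hence PRS(X_Σ) =
    |P|=2: 7 collections, coeffs (), (1,1), (1,1), (1,1,1), (1,1,1), (1,1,2), (1,2,2)
    |P|=3: 3 collections, coeffs (1), (1), (1,2)
    |P|=4: 3 collections, coeffs (1), (1), (1)
    |P|=5: 1 collection, coeffs ()


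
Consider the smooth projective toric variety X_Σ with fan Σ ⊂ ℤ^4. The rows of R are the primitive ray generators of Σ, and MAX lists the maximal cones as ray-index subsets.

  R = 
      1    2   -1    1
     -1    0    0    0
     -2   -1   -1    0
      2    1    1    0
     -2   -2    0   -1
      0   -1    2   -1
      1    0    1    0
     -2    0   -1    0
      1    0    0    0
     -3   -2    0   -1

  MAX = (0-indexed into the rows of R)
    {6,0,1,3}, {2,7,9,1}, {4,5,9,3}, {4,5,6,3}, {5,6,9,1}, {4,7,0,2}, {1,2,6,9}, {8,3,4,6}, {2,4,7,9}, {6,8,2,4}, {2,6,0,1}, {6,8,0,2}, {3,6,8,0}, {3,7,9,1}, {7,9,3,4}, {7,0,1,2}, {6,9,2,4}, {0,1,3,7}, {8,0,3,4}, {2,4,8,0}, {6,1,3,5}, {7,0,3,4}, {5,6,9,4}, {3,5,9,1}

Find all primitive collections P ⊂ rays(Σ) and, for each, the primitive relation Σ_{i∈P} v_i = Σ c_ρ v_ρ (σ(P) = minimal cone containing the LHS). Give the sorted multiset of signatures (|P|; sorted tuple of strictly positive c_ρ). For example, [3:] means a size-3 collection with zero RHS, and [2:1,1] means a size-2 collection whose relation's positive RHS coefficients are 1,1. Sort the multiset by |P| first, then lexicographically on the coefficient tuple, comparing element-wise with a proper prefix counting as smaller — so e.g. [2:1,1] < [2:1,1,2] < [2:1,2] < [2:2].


The 13 primitive collections of Σ (r=10, n=4):

  P={1,8}:  v_{1} + v_{8} = 0 — sig = [2:]
  P={2,3}:  v_{2} + v_{3} = 0 — sig = [2:]
  P={0,9}:  v_{0} + v_{9} = v_{7} — sig = [2:1]
  P={1,4}:  v_{1} + v_{4} = v_{9} — sig = [2:1]
  P={6,7}:  v_{6} + v_{7} = v_{1} — sig = [2:1]
  P={8,9}:  v_{8} + v_{9} = v_{4} — sig = [2:1]
  P={0,5}:  v_{0} + v_{5} = v_{1} + v_{3} — sig = [2:1,1]
  P={2,5}:  v_{2} + v_{5} = v_{6} + v_{9} — sig = [2:1,1]
  P={7,8}:  v_{7} + v_{8} = v_{0} + v_{4} — sig = [2:1,1]
  P={5,7}:  v_{5} + v_{7} = v_{1} + v_{3} + v_{9} — sig = [2:1,1,1]
  P={5,8}:  v_{5} + v_{8} = v_{3} + v_{4} + v_{6} — sig = [2:1,1,1]
  P={0,4,6}:  v_{0} + v_{4} + v_{6} = 0 — sig = [3:]
  P={3,6,9}:  v_{3} + v_{6} + v_{9} = v_{5} — sig = [3:1]

so the primitive-relation signature multiset is
{ [2:] ×2,  [2:1] ×4,  [2:1,1] ×3,  [2:1,1,1] ×2,  [3:],  [3:1] }


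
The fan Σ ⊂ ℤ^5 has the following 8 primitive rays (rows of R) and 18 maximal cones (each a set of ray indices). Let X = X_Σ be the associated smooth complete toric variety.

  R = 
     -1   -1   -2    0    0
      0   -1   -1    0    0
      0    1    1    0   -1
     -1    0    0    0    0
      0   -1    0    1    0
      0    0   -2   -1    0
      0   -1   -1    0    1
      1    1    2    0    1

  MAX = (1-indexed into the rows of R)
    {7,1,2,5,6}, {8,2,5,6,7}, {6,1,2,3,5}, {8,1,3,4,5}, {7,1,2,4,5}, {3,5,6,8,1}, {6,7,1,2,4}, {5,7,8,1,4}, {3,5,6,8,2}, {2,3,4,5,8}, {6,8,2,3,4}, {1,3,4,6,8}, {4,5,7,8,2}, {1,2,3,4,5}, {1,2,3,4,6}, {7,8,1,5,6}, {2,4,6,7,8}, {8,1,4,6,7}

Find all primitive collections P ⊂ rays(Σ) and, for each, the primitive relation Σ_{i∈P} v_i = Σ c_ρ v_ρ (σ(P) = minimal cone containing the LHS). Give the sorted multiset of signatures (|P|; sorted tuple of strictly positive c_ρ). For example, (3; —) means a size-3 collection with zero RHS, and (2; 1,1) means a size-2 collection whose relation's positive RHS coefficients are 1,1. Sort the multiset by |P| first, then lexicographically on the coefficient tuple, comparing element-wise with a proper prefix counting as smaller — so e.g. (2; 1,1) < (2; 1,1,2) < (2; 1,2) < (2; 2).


3 minimal non-faces of Δ(Σ) (on 8 rays):

  P = {3,7}:  v_{3} + v_{7} = 0 ; sig = (2; —)
  P = {1,2,8}:  v_{1} + v_{2} + v_{8} = v_{7} ; sig = (3; 1)
  P = {4,5,6}:  v_{4} + v_{5} + v_{6} = v_{1} ; sig = (3; 1)

Signatures (|P|; sorted positive RHS coefficients), sorted:
    |P|=2: 1 collection, coeffs ()
    |P|=3: 2 collections, coeffs (1), (1)


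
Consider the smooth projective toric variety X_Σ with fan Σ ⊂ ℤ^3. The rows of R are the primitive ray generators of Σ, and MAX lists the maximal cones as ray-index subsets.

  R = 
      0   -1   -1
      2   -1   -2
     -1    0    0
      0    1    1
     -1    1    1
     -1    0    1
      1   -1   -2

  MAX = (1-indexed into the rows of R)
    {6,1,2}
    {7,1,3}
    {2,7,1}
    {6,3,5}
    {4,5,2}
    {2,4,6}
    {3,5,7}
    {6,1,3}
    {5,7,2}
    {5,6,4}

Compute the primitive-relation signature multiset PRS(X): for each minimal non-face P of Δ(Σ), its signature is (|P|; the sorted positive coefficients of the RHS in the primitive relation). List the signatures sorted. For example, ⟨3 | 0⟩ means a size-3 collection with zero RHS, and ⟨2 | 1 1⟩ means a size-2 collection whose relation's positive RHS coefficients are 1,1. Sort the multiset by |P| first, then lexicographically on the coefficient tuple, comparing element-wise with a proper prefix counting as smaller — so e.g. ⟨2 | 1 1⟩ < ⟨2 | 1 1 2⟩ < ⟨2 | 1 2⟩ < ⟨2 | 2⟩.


Minimal non-faces — 7 found among 7 rays, 10 max cones:

  P = {1,4}:  v_{1} + v_{4} = 0  →  sig = ⟨2 | 0⟩
  P = {1,5}:  v_{1} + v_{5} = v_{3}  →  sig = ⟨2 | 1⟩
  P = {2,3}:  v_{2} + v_{3} = v_{7}  →  sig = ⟨2 | 1⟩
  P = {3,4}:  v_{3} + v_{4} = v_{5}  →  sig = ⟨2 | 1⟩
  P = {6,7}:  v_{6} + v_{7} = v_{1}  →  sig = ⟨2 | 1⟩
  P = {4,7}:  v_{4} + v_{7} = v_{2} + v_{5}  →  sig = ⟨2 | 1 1⟩
  P = {2,5,6}:  v_{2} + v_{5} + v_{6} = 0  →  sig = ⟨3 | 0⟩

so the primitive-relation signature multiset is
{ ⟨2 | 0⟩,  ⟨2 | 1⟩ ×4,  ⟨2 | 1 1⟩,  ⟨3 | 0⟩ }


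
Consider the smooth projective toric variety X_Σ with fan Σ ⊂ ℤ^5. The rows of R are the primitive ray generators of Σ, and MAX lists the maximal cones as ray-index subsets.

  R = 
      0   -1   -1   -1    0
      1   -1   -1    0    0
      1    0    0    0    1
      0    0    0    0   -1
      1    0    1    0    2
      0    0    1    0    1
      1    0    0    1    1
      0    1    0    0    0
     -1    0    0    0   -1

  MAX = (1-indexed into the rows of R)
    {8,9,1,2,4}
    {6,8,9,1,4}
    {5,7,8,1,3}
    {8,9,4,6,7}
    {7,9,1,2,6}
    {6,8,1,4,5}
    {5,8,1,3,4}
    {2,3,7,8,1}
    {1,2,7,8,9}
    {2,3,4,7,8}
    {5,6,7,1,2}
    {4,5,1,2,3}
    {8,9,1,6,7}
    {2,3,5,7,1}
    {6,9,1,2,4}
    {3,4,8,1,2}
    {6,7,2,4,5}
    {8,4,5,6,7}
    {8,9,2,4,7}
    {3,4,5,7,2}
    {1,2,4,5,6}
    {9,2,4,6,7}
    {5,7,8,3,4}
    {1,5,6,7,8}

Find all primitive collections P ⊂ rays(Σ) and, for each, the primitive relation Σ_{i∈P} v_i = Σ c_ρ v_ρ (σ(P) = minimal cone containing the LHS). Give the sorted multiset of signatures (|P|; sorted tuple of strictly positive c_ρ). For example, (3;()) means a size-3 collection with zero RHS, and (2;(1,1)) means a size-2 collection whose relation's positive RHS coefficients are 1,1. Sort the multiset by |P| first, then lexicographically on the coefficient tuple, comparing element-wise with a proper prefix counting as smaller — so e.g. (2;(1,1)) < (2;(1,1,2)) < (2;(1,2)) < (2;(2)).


Σ has 6 primitive collections:

  {3,9}:  v_{3} + v_{9} = 0  →  sig = (2;())
  {3,6}:  v_{3} + v_{6} = v_{5}  →  sig = (2;(1))
  {5,9}:  v_{5} + v_{9} = v_{6}  →  sig = (2;(1))
  {1,4,7}:  v_{1} + v_{4} + v_{7} = v_{2}  →  sig = (3;(1))
  {2,6,8}:  v_{2} + v_{6} + v_{8} = v_{3}  →  sig = (3;(1))
  {2,5,8}:  v_{2} + v_{5} + v_{8} = 2·v_{3}  →  sig = (3;(2))

Hence PRS(X_Σ) =
{ (2;()),  (2;(1)) ×2,  (3;(1)) ×2,  (3;(2)) }


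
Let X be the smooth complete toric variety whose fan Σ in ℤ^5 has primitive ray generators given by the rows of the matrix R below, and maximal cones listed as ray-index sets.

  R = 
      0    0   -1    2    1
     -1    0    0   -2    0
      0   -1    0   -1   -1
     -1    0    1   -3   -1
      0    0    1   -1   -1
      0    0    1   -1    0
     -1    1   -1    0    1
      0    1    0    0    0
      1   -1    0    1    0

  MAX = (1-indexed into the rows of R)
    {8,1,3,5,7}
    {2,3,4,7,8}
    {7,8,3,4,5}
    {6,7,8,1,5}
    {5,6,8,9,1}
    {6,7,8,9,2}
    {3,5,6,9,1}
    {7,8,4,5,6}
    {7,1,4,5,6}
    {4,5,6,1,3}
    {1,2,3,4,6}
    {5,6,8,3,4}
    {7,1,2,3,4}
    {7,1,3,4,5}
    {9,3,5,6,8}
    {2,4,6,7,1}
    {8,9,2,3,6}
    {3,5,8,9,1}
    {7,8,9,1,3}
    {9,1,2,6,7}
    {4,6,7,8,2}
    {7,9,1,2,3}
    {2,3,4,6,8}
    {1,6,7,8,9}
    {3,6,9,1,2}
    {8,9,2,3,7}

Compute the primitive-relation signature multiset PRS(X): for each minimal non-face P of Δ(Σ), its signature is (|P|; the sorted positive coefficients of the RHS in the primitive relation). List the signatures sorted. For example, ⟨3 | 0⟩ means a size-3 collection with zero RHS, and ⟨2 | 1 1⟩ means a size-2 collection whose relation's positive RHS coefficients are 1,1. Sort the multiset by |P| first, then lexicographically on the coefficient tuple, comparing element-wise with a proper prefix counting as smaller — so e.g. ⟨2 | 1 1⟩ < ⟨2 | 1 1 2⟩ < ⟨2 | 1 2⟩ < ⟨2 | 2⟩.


Primitive collections (7):

  P = {2,5}:  v_{2} + v_{5} = v_{4} — sig = ⟨2 | 1⟩
  P = {4,9}:  v_{4} + v_{9} = v_{3} + v_{6} — sig = ⟨2 | 1 1⟩
  P = {5,7,9}:  v_{5} + v_{7} + v_{9} = 0 — sig = ⟨3 | 0⟩
  P = {1,2,8}:  v_{1} + v_{2} + v_{8} = v_{7} — sig = ⟨3 | 1⟩
  P = {3,6,7}:  v_{3} + v_{6} + v_{7} = v_{2} — sig = ⟨3 | 1⟩
  P = {1,4,8}:  v_{1} + v_{4} + v_{8} = v_{5} + v_{7} — sig = ⟨3 | 1 1⟩
  P = {1,3,6,8}:  v_{1} + v_{3} + v_{6} + v_{8} = 0 — sig = ⟨4 | 0⟩

Sorted signature multiset PRS(X):
    |P|=2: 2 collections, coeffs (1), (1,1)
    |P|=3: 4 collections, coeffs (), (1), (1), (1,1)
    |P|=4: 1 collection, coeffs ()


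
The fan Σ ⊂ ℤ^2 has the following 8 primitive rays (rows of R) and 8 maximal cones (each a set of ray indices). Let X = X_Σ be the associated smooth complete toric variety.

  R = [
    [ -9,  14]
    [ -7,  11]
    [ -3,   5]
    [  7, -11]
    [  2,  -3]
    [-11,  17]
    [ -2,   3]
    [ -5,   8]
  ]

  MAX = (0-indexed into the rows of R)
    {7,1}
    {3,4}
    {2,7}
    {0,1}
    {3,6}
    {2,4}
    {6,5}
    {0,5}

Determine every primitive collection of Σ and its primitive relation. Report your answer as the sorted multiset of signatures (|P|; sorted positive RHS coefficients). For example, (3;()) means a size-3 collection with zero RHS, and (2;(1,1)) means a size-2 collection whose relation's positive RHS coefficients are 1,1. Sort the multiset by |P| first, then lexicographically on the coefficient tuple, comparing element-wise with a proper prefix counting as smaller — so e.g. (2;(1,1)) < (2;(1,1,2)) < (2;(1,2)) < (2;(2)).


Minimal non-faces — 20 found among 8 rays, 8 max cones:

  P={1,3}:  v_{1} + v_{3} = 0  →  sig = (2;())
  P={4,6}:  v_{4} + v_{6} = 0  →  sig = (2;())
  P={0,3}:  v_{0} + v_{3} = v_{6}  →  sig = (2;(1))
  P={0,4}:  v_{0} + v_{4} = v_{1}  →  sig = (2;(1))
  P={0,6}:  v_{0} + v_{6} = v_{5}  →  sig = (2;(1))
  P={1,4}:  v_{1} + v_{4} = v_{7}  →  sig = (2;(1))
  P={1,6}:  v_{1} + v_{6} = v_{0}  →  sig = (2;(1))
  P={2,6}:  v_{2} + v_{6} = v_{7}  →  sig = (2;(1))
  P={3,7}:  v_{3} + v_{7} = v_{4}  →  sig = (2;(1))
  P={4,5}:  v_{4} + v_{5} = v_{0}  →  sig = (2;(1))
  P={4,7}:  v_{4} + v_{7} = v_{2}  →  sig = (2;(1))
  P={6,7}:  v_{6} + v_{7} = v_{1}  →  sig = (2;(1))
  P={0,2}:  v_{0} + v_{2} = v_{1} + v_{7}  →  sig = (2;(1,1))
  P={5,7}:  v_{5} + v_{7} = v_{0} + v_{1}  →  sig = (2;(1,1))
  P={0,7}:  v_{0} + v_{7} = 2·v_{1}  →  sig = (2;(2))
  P={1,2}:  v_{1} + v_{2} = 2·v_{7}  →  sig = (2;(2))
  P={1,5}:  v_{1} + v_{5} = 2·v_{0}  →  sig = (2;(2))
  P={2,3}:  v_{2} + v_{3} = 2·v_{4}  →  sig = (2;(2))
  P={2,5}:  v_{2} + v_{5} = 2·v_{1}  →  sig = (2;(2))
  P={3,5}:  v_{3} + v_{5} = 2·v_{6}  →  sig = (2;(2))

Signatures (|P|; sorted positive RHS coefficients), sorted:
{ (2;()) ×2,  (2;(1)) ×10,  (2;(1,1)) ×2,  (2;(2)) ×6 }


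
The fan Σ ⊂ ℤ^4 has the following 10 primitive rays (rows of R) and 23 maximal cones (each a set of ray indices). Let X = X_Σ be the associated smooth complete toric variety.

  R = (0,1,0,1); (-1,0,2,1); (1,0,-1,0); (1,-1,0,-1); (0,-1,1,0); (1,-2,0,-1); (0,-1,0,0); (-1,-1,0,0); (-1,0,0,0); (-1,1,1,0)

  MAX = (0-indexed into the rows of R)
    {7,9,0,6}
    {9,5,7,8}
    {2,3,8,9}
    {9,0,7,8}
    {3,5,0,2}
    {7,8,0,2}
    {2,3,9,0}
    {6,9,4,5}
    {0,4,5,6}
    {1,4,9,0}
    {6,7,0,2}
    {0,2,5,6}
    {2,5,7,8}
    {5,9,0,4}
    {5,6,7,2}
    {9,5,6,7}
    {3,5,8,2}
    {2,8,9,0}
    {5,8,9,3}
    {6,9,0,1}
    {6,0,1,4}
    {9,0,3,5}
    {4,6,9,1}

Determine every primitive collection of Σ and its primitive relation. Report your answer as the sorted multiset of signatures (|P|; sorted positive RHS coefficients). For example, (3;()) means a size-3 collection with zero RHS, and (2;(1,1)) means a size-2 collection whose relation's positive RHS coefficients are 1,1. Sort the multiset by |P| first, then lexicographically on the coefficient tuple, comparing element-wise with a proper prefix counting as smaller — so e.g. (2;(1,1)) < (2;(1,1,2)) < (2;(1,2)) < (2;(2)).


20 collections generate NE(X_Σ); each relation:

  {3,6}:  v_{3} + v_{6} = v_{5} ; sig = (2;(1))
  {6,8}:  v_{6} + v_{8} = v_{7} ; sig = (2;(1))
  {1,2}:  v_{1} + v_{2} = v_{0} + v_{4} ; sig = (2;(1,1))
  {2,4}:  v_{2} + v_{4} = v_{0} + v_{5} ; sig = (2;(1,1))
  {3,7}:  v_{3} + v_{7} = v_{5} + v_{8} ; sig = (2;(1,1))
  {1,3}:  v_{1} + v_{3} = v_{0} + v_{4} + v_{5} + v_{9} ; sig = (2;(1,1,1,1))
  {3,4}:  v_{3} + v_{4} = v_{0} + 2·v_{5} + v_{9} ; sig = (2;(1,1,2))
  {4,8}:  v_{4} + v_{8} = 2·v_{6} + v_{9} ; sig = (2;(1,2))
  {1,8}:  v_{1} + v_{8} = v_{0} + 3·v_{6} + 2·v_{9} ; sig = (2;(1,2,3))
  {1,7}:  v_{1} + v_{7} = v_{0} + 4·v_{6} + 2·v_{9} ; sig = (2;(1,2,4))
  {4,7}:  v_{4} + v_{7} = 3·v_{6} + v_{9} ; sig = (2;(1,3))
  {1,5}:  v_{1} + v_{5} = 2·v_{4} ; sig = (2;(2))
  {0,3,8}:  v_{0} + v_{3} + v_{8} = 0 ; sig = (3;())
  {2,6,9}:  v_{2} + v_{6} + v_{9} = 0 ; sig = (3;())
  {0,5,8}:  v_{0} + v_{5} + v_{8} = v_{6} ; sig = (3;(1))
  {2,5,9}:  v_{2} + v_{5} + v_{9} = v_{3} ; sig = (3;(1))
  {2,7,9}:  v_{2} + v_{7} + v_{9} = v_{8} ; sig = (3;(1))
  {0,5,7}:  v_{0} + v_{5} + v_{7} = 2·v_{6} ; sig = (3;(2))
  {0,4,6,9}:  v_{0} + v_{4} + v_{6} + v_{9} = v_{1} ; sig = (4;(1))
  {0,5,6,9}:  v_{0} + v_{5} + v_{6} + v_{9} = v_{4} ; sig = (4;(1))

Signatures (|P|; sorted positive RHS coefficients), sorted:
[(2;(1)), (2;(1)), (2;(1,1)), (2;(1,1)), (2;(1,1)), (2;(1,1,1,1)), (2;(1,1,2)), (2;(1,2)), (2;(1,2,3)), (2;(1,2,4)), (2;(1,3)), (2;(2)), (3;()), (3;()), (3;(1)), (3;(1)), (3;(1)), (3;(2)), (4;(1)), (4;(1))]


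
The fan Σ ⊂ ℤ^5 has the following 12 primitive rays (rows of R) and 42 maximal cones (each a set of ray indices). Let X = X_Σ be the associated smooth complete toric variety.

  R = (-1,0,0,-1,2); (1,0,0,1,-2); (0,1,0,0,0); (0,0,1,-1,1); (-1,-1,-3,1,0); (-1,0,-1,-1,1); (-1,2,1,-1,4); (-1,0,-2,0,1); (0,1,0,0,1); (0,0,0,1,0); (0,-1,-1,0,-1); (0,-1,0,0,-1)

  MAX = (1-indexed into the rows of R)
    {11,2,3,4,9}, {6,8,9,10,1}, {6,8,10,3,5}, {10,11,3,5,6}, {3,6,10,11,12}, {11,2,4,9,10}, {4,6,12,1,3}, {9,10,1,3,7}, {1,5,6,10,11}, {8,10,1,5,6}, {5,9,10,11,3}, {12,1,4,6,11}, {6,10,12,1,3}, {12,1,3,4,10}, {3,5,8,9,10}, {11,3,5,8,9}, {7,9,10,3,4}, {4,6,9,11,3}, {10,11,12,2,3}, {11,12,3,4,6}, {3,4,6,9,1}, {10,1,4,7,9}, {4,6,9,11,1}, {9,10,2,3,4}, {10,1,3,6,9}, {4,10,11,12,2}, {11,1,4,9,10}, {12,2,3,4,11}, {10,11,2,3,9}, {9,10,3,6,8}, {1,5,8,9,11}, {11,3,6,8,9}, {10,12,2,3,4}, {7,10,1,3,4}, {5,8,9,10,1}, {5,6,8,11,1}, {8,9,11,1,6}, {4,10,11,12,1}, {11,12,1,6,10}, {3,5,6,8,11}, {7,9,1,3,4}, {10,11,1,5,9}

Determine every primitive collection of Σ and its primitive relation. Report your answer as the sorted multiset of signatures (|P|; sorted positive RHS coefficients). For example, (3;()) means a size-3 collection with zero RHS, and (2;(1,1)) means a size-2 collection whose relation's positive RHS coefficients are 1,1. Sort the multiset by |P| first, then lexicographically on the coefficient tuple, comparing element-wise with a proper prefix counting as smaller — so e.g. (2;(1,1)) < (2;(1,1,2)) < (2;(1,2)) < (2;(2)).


24 minimal non-faces of Δ(Σ) (on 12 rays):

  • {1,2}:  v_{1} + v_{2} = 0  →  sig = (2;())
  • {9,12}:  v_{9} + v_{12} = 0  →  sig = (2;())
  • {2,6}:  v_{2} + v_{6} = v_{3} + v_{11}  →  sig = (2;(1,1))
  • {7,11}:  v_{7} + v_{11} = v_{1} + v_{9}  →  sig = (2;(1,1))
  • {4,8}:  v_{4} + v_{8} = v_{1} + v_{9} + v_{11}  →  sig = (2;(1,1,1))
  • {8,12}:  v_{8} + v_{12} = v_{6} + v_{10} + v_{11}  →  sig = (2;(1,1,1))
  • {2,7}:  v_{2} + v_{7} = v_{3} + v_{4} + v_{9} + v_{10}  →  sig = (2;(1,1,1,1))
  • {5,7}:  v_{5} + v_{7} = v_{1} + v_{8} + v_{9} + v_{10}  →  sig = (2;(1,1,1,1))
  • {7,12}:  v_{7} + v_{12} = v_{1} + v_{3} + v_{4} + v_{10}  →  sig = (2;(1,1,1,1))
  • {2,8}:  v_{2} + v_{8} = v_{3} + v_{9} + v_{10} + 2·v_{11}  →  sig = (2;(1,1,1,2))
  • {4,5}:  v_{4} + v_{5} = v_{1} + v_{9} + v_{10} + 2·v_{11}  →  sig = (2;(1,1,1,2))
  • {7,8}:  v_{7} + v_{8} = v_{1} + v_{6} + 2·v_{9} + v_{10}  →  sig = (2;(1,1,1,2))
  • {6,7}:  v_{6} + v_{7} = 2·v_{1} + v_{3} + v_{9}  →  sig = (2;(1,1,2))
  • {2,5}:  v_{2} + v_{5} = v_{3} + v_{9} + 2·v_{10} + 3·v_{11}  →  sig = (2;(1,1,2,3))
  • {5,12}:  v_{5} + v_{12} = v_{6} + 2·v_{10} + 2·v_{11}  →  sig = (2;(1,2,2))
  • {1,3,11}:  v_{1} + v_{3} + v_{11} = v_{6}  →  sig = (3;(1))
  • {4,6,10}:  v_{4} + v_{6} + v_{10} = v_{1}  →  sig = (3;(1))
  • {8,10,11}:  v_{8} + v_{10} + v_{11} = v_{5}  →  sig = (3;(1))
  • {1,3,5}:  v_{1} + v_{3} + v_{5} = v_{6} + v_{8} + v_{10}  →  sig = (3;(1,1,1))
  • {1,3,8}:  v_{1} + v_{3} + v_{8} = 2·v_{6} + v_{9} + v_{10}  →  sig = (3;(1,1,2))
  • {5,6,9}:  v_{5} + v_{6} + v_{9} = 2·v_{8}  →  sig = (3;(2))
  • {3,4,10,11}:  v_{3} + v_{4} + v_{10} + v_{11} = 0  →  sig = (4;())
  • {6,9,10,11}:  v_{6} + v_{9} + v_{10} + v_{11} = v_{8}  →  sig = (4;(1))
  • {1,3,4,9,10}:  v_{1} + v_{3} + v_{4} + v_{9} + v_{10} = v_{7}  →  sig = (5;(1))

Signatures (|P|; sorted positive RHS coefficients), sorted:
    |P|=2: 15 collections, coeffs (), (), (1,1), (1,1), (1,1,1), (1,1,1), (1,1,1,1), (1,1,1,1), (1,1,1,1), (1,1,1,2), (1,1,1,2), (1,1,1,2), (1,1,2), (1,1,2,3), (1,2,2)
    |P|=3: 6 collections, coeffs (1), (1), (1), (1,1,1), (1,1,2), (2)
    |P|=4: 2 collections, coeffs (), (1)
    |P|=5: 1 collection, coeffs (1)


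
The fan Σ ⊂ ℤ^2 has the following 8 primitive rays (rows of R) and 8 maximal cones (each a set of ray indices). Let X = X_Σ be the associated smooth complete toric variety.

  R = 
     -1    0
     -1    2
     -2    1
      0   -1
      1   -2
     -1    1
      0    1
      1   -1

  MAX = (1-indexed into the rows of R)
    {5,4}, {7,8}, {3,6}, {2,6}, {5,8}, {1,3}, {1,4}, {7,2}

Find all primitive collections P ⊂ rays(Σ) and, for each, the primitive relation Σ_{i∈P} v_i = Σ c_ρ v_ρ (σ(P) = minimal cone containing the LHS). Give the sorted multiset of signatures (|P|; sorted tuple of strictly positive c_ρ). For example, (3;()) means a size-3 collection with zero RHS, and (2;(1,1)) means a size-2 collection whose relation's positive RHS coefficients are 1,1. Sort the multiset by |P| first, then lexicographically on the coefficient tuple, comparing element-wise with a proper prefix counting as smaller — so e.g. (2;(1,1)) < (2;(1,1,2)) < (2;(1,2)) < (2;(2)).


20 minimal non-faces of Δ(Σ) (on 8 rays):

  P = {2,5}:  v_{2} + v_{5} = 0 ; sig = (2;())
  P = {4,7}:  v_{4} + v_{7} = 0 ; sig = (2;())
  P = {6,8}:  v_{6} + v_{8} = 0 ; sig = (2;())
  P = {1,6}:  v_{1} + v_{6} = v_{3} ; sig = (2;(1))
  P = {1,7}:  v_{1} + v_{7} = v_{6} ; sig = (2;(1))
  P = {1,8}:  v_{1} + v_{8} = v_{4} ; sig = (2;(1))
  P = {2,4}:  v_{2} + v_{4} = v_{6} ; sig = (2;(1))
  P = {2,8}:  v_{2} + v_{8} = v_{7} ; sig = (2;(1))
  P = {3,8}:  v_{3} + v_{8} = v_{1} ; sig = (2;(1))
  P = {4,6}:  v_{4} + v_{6} = v_{1} ; sig = (2;(1))
  P = {4,8}:  v_{4} + v_{8} = v_{5} ; sig = (2;(1))
  P = {5,6}:  v_{5} + v_{6} = v_{4} ; sig = (2;(1))
  P = {5,7}:  v_{5} + v_{7} = v_{8} ; sig = (2;(1))
  P = {6,7}:  v_{6} + v_{7} = v_{2} ; sig = (2;(1))
  P = {3,5}:  v_{3} + v_{5} = v_{1} + v_{4} ; sig = (2;(1,1))
  P = {1,2}:  v_{1} + v_{2} = 2·v_{6} ; sig = (2;(2))
  P = {1,5}:  v_{1} + v_{5} = 2·v_{4} ; sig = (2;(2))
  P = {3,4}:  v_{3} + v_{4} = 2·v_{1} ; sig = (2;(2))
  P = {3,7}:  v_{3} + v_{7} = 2·v_{6} ; sig = (2;(2))
  P = {2,3}:  v_{2} + v_{3} = 3·v_{6} ; sig = (2;(3))

so the primitive-relation signature multiset is
    |P|=2: 20 collections, coeffs (), (), (), (1), (1), (1), (1), (1), (1), (1), (1), (1), (1), (1), (1,1), (2), (2), (2), (2), (3)


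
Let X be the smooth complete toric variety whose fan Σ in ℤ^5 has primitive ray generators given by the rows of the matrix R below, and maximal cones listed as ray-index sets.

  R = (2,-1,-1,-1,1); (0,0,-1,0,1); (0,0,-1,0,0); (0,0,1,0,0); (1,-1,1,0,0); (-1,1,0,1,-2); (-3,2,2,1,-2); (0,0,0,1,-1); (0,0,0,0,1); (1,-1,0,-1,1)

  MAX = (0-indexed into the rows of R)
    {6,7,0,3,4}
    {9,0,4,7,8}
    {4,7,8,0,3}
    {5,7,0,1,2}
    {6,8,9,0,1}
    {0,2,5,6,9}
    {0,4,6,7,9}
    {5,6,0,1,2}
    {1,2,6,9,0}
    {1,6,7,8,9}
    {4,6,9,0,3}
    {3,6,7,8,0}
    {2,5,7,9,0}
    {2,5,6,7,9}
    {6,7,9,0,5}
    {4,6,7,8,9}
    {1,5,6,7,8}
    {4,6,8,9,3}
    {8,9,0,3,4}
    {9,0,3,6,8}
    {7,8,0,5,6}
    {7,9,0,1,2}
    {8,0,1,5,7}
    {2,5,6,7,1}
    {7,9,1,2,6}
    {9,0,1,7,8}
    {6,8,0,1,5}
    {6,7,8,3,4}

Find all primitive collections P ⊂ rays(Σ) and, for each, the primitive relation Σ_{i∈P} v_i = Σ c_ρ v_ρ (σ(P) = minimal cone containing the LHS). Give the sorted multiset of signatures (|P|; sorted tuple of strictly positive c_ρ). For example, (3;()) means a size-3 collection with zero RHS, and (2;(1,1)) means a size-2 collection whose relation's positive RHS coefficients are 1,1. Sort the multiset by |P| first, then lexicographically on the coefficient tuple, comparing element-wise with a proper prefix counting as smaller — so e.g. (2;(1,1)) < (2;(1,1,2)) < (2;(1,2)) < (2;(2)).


14 collections generate NE(X_Σ); each relation:

  • {2,3}:  v_{2} + v_{3} = 0  ⇒ sig = (2;())
  • {1,3}:  v_{1} + v_{3} = v_{8}  ⇒ sig = (2;(1))
  • {2,8}:  v_{2} + v_{8} = v_{1}  ⇒ sig = (2;(1))
  • {2,4}:  v_{2} + v_{4} = v_{7} + v_{9}  ⇒ sig = (2;(1,1))
  • {1,4}:  v_{1} + v_{4} = v_{7} + v_{8} + v_{9}  ⇒ sig = (2;(1,1,1))
  • {3,5}:  v_{3} + v_{5} = v_{0} + v_{6} + v_{7}  ⇒ sig = (2;(1,1,1))
  • {4,5}:  v_{4} + v_{5} = v_{0} + v_{6} + 2·v_{7} + v_{9}  ⇒ sig = (2;(1,1,1,2))
  • {5,8,9}:  v_{5} + v_{8} + v_{9} = 0  ⇒ sig = (3;())
  • {1,5,9}:  v_{1} + v_{5} + v_{9} = v_{2}  ⇒ sig = (3;(1))
  • {3,7,9}:  v_{3} + v_{7} + v_{9} = v_{4}  ⇒ sig = (3;(1))
  • {0,2,6,7}:  v_{0} + v_{2} + v_{6} + v_{7} = v_{5}  ⇒ sig = (4;(1))
  • {0,1,6,7}:  v_{0} + v_{1} + v_{6} + v_{7} = v_{5} + v_{8}  ⇒ sig = (4;(1,1))
  • {0,4,6,8}:  v_{0} + v_{4} + v_{6} + v_{8} = 2·v_{3}  ⇒ sig = (4;(2))
  • {0,6,7,8,9}:  v_{0} + v_{6} + v_{7} + v_{8} + v_{9} = v_{3}  ⇒ sig = (5;(1))

Signatures (|P|; sorted positive RHS coefficients), sorted:
    (2;())
    (2;(1))
    (2;(1))
    (2;(1,1))
    (2;(1,1,1))
    (2;(1,1,1))
    (2;(1,1,1,2))
    (3;())
    (3;(1))
    (3;(1))
    (4;(1))
    (4;(1,1))
    (4;(2))
    (5;(1))


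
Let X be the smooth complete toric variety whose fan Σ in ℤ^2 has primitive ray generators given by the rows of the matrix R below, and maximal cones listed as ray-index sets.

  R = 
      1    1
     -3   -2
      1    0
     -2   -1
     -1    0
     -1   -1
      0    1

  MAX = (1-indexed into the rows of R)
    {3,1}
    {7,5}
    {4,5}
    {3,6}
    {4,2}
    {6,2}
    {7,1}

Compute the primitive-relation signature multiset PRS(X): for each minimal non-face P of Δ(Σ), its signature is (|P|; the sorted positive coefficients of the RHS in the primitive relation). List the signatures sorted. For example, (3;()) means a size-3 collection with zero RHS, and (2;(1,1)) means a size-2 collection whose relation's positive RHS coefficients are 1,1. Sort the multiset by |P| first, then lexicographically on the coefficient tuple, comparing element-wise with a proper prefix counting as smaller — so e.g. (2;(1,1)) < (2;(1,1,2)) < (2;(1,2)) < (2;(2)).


Minimal non-faces — 14 found among 7 rays, 7 max cones:

  {1,6}:  v_{1} + v_{6} = 0 — sig = (2;())
  {3,5}:  v_{3} + v_{5} = 0 — sig = (2;())
  {1,2}:  v_{1} + v_{2} = v_{4} — sig = (2;(1))
  {1,4}:  v_{1} + v_{4} = v_{5} — sig = (2;(1))
  {1,5}:  v_{1} + v_{5} = v_{7} — sig = (2;(1))
  {3,4}:  v_{3} + v_{4} = v_{6} — sig = (2;(1))
  {3,7}:  v_{3} + v_{7} = v_{1} — sig = (2;(1))
  {4,6}:  v_{4} + v_{6} = v_{2} — sig = (2;(1))
  {5,6}:  v_{5} + v_{6} = v_{4} — sig = (2;(1))
  {6,7}:  v_{6} + v_{7} = v_{5} — sig = (2;(1))
  {2,7}:  v_{2} + v_{7} = v_{4} + v_{5} — sig = (2;(1,1))
  {2,3}:  v_{2} + v_{3} = 2·v_{6} — sig = (2;(2))
  {2,5}:  v_{2} + v_{5} = 2·v_{4} — sig = (2;(2))
  {4,7}:  v_{4} + v_{7} = 2·v_{5} — sig = (2;(2))

Sorted signature multiset PRS(X):
{ (2;()) ×2,  (2;(1)) ×8,  (2;(1,1)),  (2;(2)) ×3 }


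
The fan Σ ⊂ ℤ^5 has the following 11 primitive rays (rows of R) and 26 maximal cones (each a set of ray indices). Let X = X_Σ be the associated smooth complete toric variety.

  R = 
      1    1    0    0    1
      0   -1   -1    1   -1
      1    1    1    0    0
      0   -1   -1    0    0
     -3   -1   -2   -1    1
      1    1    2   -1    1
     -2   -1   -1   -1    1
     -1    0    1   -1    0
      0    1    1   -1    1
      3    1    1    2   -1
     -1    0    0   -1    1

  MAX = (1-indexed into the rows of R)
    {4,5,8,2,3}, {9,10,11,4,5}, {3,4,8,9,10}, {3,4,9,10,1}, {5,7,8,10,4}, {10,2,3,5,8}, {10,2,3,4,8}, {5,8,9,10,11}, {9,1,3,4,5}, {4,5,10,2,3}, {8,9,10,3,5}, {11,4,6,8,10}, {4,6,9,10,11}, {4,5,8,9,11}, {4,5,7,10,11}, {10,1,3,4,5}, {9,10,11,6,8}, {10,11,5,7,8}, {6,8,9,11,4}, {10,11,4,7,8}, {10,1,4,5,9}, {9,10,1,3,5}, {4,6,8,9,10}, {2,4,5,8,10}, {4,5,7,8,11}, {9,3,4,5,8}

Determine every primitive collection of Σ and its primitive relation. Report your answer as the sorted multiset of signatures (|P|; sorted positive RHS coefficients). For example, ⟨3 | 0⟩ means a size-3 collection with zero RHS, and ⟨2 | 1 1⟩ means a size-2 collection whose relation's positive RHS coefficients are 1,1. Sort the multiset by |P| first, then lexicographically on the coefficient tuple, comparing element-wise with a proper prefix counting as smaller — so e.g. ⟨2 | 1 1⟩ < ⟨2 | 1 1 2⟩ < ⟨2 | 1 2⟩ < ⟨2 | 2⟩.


20 collections generate NE(X_Σ); each relation:

  • {2,9}:  v_{2} + v_{9} = 0  ⇒ sig = ⟨2 | 0⟩
  • {1,8}:  v_{1} + v_{8} = v_{9}  ⇒ sig = ⟨2 | 1⟩
  • {3,7}:  v_{3} + v_{7} = v_{11}  ⇒ sig = ⟨2 | 1⟩
  • {3,11}:  v_{3} + v_{11} = v_{9}  ⇒ sig = ⟨2 | 1⟩
  • {1,2}:  v_{1} + v_{2} = v_{3} + v_{4} + v_{5} + v_{10}  ⇒ sig = ⟨2 | 1 1 1 1⟩
  • {2,6}:  v_{2} + v_{6} = v_{4} + v_{8} + v_{10} + v_{11}  ⇒ sig = ⟨2 | 1 1 1 1⟩
  • {2,11}:  v_{2} + v_{11} = v_{4} + v_{5} + v_{8} + v_{10}  ⇒ sig = ⟨2 | 1 1 1 1⟩
  • {1,7}:  v_{1} + v_{7} = v_{4} + v_{5} + v_{9} + v_{10} + v_{11}  ⇒ sig = ⟨2 | 1 1 1 1 1⟩
  • {1,6}:  v_{1} + v_{6} = v_{4} + 2·v_{9} + v_{10} + v_{11}  ⇒ sig = ⟨2 | 1 1 1 2⟩
  • {1,11}:  v_{1} + v_{11} = v_{4} + v_{5} + 2·v_{9} + v_{10}  ⇒ sig = ⟨2 | 1 1 1 2⟩
  • {3,6}:  v_{3} + v_{6} = v_{4} + v_{8} + 2·v_{9} + v_{10}  ⇒ sig = ⟨2 | 1 1 1 2⟩
  • {6,7}:  v_{6} + v_{7} = v_{4} + v_{8} + v_{10} + 3·v_{11}  ⇒ sig = ⟨2 | 1 1 1 3⟩
  • {5,6}:  v_{5} + v_{6} = 2·v_{11}  ⇒ sig = ⟨2 | 2⟩
  • {7,9}:  v_{7} + v_{9} = 2·v_{11}  ⇒ sig = ⟨2 | 2⟩
  • {2,7}:  v_{2} + v_{7} = 2·v_{4} + 2·v_{5} + 2·v_{8} + 2·v_{10}  ⇒ sig = ⟨2 | 2 2 2 2⟩
  • {3,4,5,8,10}:  v_{3} + v_{4} + v_{5} + v_{8} + v_{10} = 0  ⇒ sig = ⟨5 | 0⟩
  • {3,4,5,9,10}:  v_{3} + v_{4} + v_{5} + v_{9} + v_{10} = v_{1}  ⇒ sig = ⟨5 | 1⟩
  • {4,5,8,9,10}:  v_{4} + v_{5} + v_{8} + v_{9} + v_{10} = v_{11}  ⇒ sig = ⟨5 | 1⟩
  • {4,5,8,10,11}:  v_{4} + v_{5} + v_{8} + v_{10} + v_{11} = v_{7}  ⇒ sig = ⟨5 | 1⟩
  • {4,8,9,10,11}:  v_{4} + v_{8} + v_{9} + v_{10} + v_{11} = v_{6}  ⇒ sig = ⟨5 | 1⟩

so the primitive-relation signature multiset is
{ ⟨2 | 0⟩,  ⟨2 | 1⟩ ×3,  ⟨2 | 1 1 1 1⟩ ×3,  ⟨2 | 1 1 1 1 1⟩,  ⟨2 | 1 1 1 2⟩ ×3,  ⟨2 | 1 1 1 3⟩,  ⟨2 | 2⟩ ×2,  ⟨2 | 2 2 2 2⟩,  ⟨5 | 0⟩,  ⟨5 | 1⟩ ×4 }


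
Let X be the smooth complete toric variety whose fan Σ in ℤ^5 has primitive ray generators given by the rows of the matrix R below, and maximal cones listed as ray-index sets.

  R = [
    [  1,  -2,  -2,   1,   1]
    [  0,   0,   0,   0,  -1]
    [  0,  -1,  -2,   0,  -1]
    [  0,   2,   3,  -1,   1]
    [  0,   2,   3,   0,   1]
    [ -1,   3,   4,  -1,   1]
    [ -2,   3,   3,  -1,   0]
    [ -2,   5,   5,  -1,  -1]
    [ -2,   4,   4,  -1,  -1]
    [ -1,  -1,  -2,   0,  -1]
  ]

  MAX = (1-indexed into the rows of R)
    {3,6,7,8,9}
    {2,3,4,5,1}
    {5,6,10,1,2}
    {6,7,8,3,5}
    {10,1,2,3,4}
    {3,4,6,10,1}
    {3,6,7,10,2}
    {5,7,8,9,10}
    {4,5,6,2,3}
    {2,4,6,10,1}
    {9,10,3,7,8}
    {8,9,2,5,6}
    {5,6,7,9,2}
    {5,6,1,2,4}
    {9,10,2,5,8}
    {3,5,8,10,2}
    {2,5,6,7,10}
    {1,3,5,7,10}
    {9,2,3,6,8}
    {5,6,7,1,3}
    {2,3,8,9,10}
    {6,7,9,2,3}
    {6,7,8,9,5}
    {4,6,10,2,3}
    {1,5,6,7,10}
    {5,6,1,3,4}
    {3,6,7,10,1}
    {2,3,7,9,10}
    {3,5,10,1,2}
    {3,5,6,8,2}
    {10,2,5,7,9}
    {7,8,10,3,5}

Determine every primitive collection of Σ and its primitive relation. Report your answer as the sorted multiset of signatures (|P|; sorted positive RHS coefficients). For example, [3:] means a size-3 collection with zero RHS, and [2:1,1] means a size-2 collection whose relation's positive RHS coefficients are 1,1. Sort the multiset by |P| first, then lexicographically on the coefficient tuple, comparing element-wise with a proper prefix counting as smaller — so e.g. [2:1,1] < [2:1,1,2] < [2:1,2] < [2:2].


Primitive collections (14):

  • {1,9}:  v_{1} + v_{9} = v_{3} + 2·v_{5} + v_{10} ; sig = [2:1,1,2]
  • {4,9}:  v_{4} + v_{9} = v_{2} + 2·v_{3} + v_{5} + 2·v_{6} ; sig = [2:1,1,2,2]
  • {4,7}:  v_{4} + v_{7} = v_{3} + 2·v_{6} ; sig = [2:1,2]
  • {4,8}:  v_{4} + v_{8} = v_{2} + 3·v_{3} + 2·v_{5} + 2·v_{6} ; sig = [2:1,2,2,3]
  • {1,8}:  v_{1} + v_{8} = 2·v_{3} + 3·v_{5} + v_{10} ; sig = [2:1,2,3]
  • {3,5,9}:  v_{3} + v_{5} + v_{9} = v_{8} ; sig = [3:1]
  • {4,5,10}:  v_{4} + v_{5} + v_{10} = v_{6} ; sig = [3:1]
  • {1,2,7}:  v_{1} + v_{2} + v_{7} = v_{5} + v_{10} ; sig = [3:1,1]
  • {6,8,10}:  v_{6} + v_{8} + v_{10} = v_{7} + v_{9} ; sig = [3:1,1]
  • {6,9,10}:  v_{6} + v_{9} + v_{10} = v_{2} + 2·v_{7} ; sig = [3:1,2]
  • {2,7,8}:  v_{2} + v_{7} + v_{8} = 2·v_{9} ; sig = [3:2]
  • {1,2,3,6}:  v_{1} + v_{2} + v_{3} + v_{6} = 0 ; sig = [4:]
  • {2,3,5,7}:  v_{2} + v_{3} + v_{5} + v_{7} = v_{9} ; sig = [4:1]
  • {3,5,6,10}:  v_{3} + v_{5} + v_{6} + v_{10} = v_{7} ; sig = [4:1]

so the primitive-relation signature multiset is
[[2:1,1,2], [2:1,1,2,2], [2:1,2], [2:1,2,2,3], [2:1,2,3], [3:1], [3:1], [3:1,1], [3:1,1], [3:1,2], [3:2], [4:], [4:1], [4:1]]


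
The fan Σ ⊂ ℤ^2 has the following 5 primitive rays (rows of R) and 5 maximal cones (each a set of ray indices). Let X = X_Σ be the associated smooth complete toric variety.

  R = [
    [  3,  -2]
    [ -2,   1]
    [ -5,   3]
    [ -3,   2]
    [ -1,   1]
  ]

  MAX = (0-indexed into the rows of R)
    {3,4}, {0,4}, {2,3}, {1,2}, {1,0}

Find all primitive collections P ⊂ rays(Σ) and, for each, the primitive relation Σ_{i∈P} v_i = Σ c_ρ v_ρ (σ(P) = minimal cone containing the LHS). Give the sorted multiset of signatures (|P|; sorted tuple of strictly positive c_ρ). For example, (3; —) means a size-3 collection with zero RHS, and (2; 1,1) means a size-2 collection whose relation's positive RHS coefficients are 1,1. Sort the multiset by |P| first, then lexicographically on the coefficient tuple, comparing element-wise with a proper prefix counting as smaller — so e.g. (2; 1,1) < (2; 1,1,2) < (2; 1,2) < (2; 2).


|primitive collections| = 5. Relations:

  P = {0,3}:  v_{0} + v_{3} = 0  →  sig = (2; —)
  P = {0,2}:  v_{0} + v_{2} = v_{1}  →  sig = (2; 1)
  P = {1,3}:  v_{1} + v_{3} = v_{2}  →  sig = (2; 1)
  P = {1,4}:  v_{1} + v_{4} = v_{3}  →  sig = (2; 1)
  P = {2,4}:  v_{2} + v_{4} = 2·v_{3}  →  sig = (2; 2)

Signatures (|P|; sorted positive RHS coefficients), sorted:
[(2; —), (2; 1), (2; 1), (2; 1), (2; 2)]


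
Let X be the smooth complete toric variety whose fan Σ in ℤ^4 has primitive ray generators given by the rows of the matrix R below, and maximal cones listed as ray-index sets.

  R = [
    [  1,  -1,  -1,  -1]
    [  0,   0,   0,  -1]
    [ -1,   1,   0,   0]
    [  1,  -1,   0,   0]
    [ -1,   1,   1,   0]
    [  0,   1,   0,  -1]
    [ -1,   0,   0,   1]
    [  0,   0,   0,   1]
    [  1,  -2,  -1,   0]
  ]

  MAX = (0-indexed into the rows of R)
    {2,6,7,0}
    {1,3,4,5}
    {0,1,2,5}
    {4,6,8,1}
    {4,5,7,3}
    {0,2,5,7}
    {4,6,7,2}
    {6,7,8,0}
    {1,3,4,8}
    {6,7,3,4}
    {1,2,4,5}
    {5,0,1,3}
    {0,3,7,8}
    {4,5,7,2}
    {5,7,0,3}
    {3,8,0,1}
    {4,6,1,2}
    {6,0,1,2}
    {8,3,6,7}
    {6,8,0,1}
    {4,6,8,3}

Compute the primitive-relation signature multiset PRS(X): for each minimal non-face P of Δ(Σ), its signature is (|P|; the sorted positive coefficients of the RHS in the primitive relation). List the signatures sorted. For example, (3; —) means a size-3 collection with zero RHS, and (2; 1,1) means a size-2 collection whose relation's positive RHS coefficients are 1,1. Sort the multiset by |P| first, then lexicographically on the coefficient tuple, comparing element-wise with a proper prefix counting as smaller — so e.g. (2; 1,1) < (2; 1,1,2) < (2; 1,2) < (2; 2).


|primitive collections| = 9. Relations:

  {1,7}:  v_{1} + v_{7} = 0  ⇒ sig = (2; —)
  {2,3}:  v_{2} + v_{3} = 0  ⇒ sig = (2; —)
  {0,4}:  v_{0} + v_{4} = v_{1}  ⇒ sig = (2; 1)
  {5,6}:  v_{5} + v_{6} = v_{2}  ⇒ sig = (2; 1)
  {5,8}:  v_{5} + v_{8} = v_{0}  ⇒ sig = (2; 1)
  {2,8}:  v_{2} + v_{8} = v_{0} + v_{6}  ⇒ sig = (2; 1,1)
  {0,3,6}:  v_{0} + v_{3} + v_{6} = v_{8}  ⇒ sig = (3; 1)
  {1,3,6}:  v_{1} + v_{3} + v_{6} = v_{4} + v_{8}  ⇒ sig = (3; 1,1)
  {4,7,8}:  v_{4} + v_{7} + v_{8} = v_{3} + v_{6}  ⇒ sig = (3; 1,1)

Signatures (|P|; sorted positive RHS coefficients), sorted:
    (2; —)
    (2; —)
    (2; 1)
    (2; 1)
    (2; 1)
    (2; 1,1)
    (3; 1)
    (3; 1,1)
    (3; 1,1)
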